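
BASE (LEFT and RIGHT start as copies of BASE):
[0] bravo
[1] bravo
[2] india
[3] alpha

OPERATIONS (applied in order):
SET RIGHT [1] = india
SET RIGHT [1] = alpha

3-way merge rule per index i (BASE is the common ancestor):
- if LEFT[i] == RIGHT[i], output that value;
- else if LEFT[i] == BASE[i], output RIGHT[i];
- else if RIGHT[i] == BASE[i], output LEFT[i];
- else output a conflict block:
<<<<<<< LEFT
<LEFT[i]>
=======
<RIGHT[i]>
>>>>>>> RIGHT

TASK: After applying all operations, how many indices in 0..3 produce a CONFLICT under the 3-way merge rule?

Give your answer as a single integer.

Answer: 0

Derivation:
Final LEFT:  [bravo, bravo, india, alpha]
Final RIGHT: [bravo, alpha, india, alpha]
i=0: L=bravo R=bravo -> agree -> bravo
i=1: L=bravo=BASE, R=alpha -> take RIGHT -> alpha
i=2: L=india R=india -> agree -> india
i=3: L=alpha R=alpha -> agree -> alpha
Conflict count: 0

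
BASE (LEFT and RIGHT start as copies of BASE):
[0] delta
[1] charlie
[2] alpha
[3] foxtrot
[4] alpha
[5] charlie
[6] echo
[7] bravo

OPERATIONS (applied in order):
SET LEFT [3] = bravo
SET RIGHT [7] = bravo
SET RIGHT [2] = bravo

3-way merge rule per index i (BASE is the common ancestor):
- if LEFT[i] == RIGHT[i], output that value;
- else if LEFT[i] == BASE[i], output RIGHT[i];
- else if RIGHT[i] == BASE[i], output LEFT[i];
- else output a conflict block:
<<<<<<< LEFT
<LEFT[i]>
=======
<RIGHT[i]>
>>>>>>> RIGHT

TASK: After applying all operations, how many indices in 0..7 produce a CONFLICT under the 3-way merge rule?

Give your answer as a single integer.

Answer: 0

Derivation:
Final LEFT:  [delta, charlie, alpha, bravo, alpha, charlie, echo, bravo]
Final RIGHT: [delta, charlie, bravo, foxtrot, alpha, charlie, echo, bravo]
i=0: L=delta R=delta -> agree -> delta
i=1: L=charlie R=charlie -> agree -> charlie
i=2: L=alpha=BASE, R=bravo -> take RIGHT -> bravo
i=3: L=bravo, R=foxtrot=BASE -> take LEFT -> bravo
i=4: L=alpha R=alpha -> agree -> alpha
i=5: L=charlie R=charlie -> agree -> charlie
i=6: L=echo R=echo -> agree -> echo
i=7: L=bravo R=bravo -> agree -> bravo
Conflict count: 0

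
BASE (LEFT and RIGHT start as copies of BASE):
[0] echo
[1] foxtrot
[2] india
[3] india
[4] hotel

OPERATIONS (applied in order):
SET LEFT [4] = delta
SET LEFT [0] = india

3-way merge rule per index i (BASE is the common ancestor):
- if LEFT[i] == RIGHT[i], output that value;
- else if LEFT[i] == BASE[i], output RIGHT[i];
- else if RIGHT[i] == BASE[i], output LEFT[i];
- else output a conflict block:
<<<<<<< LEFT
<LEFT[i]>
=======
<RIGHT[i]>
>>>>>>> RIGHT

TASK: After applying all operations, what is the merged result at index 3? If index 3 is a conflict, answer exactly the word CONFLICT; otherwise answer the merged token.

Final LEFT:  [india, foxtrot, india, india, delta]
Final RIGHT: [echo, foxtrot, india, india, hotel]
i=0: L=india, R=echo=BASE -> take LEFT -> india
i=1: L=foxtrot R=foxtrot -> agree -> foxtrot
i=2: L=india R=india -> agree -> india
i=3: L=india R=india -> agree -> india
i=4: L=delta, R=hotel=BASE -> take LEFT -> delta
Index 3 -> india

Answer: india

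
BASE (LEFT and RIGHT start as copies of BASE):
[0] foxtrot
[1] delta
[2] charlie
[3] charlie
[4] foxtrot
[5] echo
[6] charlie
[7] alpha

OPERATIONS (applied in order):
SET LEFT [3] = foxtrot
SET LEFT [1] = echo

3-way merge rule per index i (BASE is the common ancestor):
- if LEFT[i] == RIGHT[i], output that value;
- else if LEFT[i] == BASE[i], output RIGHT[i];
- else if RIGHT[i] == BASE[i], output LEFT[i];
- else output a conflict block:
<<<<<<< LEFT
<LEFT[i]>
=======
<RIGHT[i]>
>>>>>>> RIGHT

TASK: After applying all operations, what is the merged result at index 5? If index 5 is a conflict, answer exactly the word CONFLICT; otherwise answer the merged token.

Answer: echo

Derivation:
Final LEFT:  [foxtrot, echo, charlie, foxtrot, foxtrot, echo, charlie, alpha]
Final RIGHT: [foxtrot, delta, charlie, charlie, foxtrot, echo, charlie, alpha]
i=0: L=foxtrot R=foxtrot -> agree -> foxtrot
i=1: L=echo, R=delta=BASE -> take LEFT -> echo
i=2: L=charlie R=charlie -> agree -> charlie
i=3: L=foxtrot, R=charlie=BASE -> take LEFT -> foxtrot
i=4: L=foxtrot R=foxtrot -> agree -> foxtrot
i=5: L=echo R=echo -> agree -> echo
i=6: L=charlie R=charlie -> agree -> charlie
i=7: L=alpha R=alpha -> agree -> alpha
Index 5 -> echo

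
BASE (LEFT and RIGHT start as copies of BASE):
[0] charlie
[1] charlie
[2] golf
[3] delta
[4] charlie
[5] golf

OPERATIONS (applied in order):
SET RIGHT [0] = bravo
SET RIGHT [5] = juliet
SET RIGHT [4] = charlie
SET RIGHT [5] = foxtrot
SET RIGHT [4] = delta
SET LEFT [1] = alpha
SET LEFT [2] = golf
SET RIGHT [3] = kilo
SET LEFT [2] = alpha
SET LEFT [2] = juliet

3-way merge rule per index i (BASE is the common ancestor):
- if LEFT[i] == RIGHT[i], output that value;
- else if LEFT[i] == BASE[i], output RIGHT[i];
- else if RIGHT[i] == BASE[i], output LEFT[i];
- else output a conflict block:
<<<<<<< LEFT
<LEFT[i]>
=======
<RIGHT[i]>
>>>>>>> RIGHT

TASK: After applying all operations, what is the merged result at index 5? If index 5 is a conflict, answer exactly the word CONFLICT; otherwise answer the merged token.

Final LEFT:  [charlie, alpha, juliet, delta, charlie, golf]
Final RIGHT: [bravo, charlie, golf, kilo, delta, foxtrot]
i=0: L=charlie=BASE, R=bravo -> take RIGHT -> bravo
i=1: L=alpha, R=charlie=BASE -> take LEFT -> alpha
i=2: L=juliet, R=golf=BASE -> take LEFT -> juliet
i=3: L=delta=BASE, R=kilo -> take RIGHT -> kilo
i=4: L=charlie=BASE, R=delta -> take RIGHT -> delta
i=5: L=golf=BASE, R=foxtrot -> take RIGHT -> foxtrot
Index 5 -> foxtrot

Answer: foxtrot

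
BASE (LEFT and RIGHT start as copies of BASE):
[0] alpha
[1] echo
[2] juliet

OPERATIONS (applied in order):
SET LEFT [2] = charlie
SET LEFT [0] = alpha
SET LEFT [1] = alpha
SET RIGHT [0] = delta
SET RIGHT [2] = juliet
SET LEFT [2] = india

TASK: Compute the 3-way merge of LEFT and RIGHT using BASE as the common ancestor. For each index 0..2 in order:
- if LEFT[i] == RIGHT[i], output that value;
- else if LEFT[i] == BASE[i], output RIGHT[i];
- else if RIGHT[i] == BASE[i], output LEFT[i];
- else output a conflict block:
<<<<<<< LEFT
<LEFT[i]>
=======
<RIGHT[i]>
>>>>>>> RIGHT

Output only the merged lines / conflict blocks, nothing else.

Answer: delta
alpha
india

Derivation:
Final LEFT:  [alpha, alpha, india]
Final RIGHT: [delta, echo, juliet]
i=0: L=alpha=BASE, R=delta -> take RIGHT -> delta
i=1: L=alpha, R=echo=BASE -> take LEFT -> alpha
i=2: L=india, R=juliet=BASE -> take LEFT -> india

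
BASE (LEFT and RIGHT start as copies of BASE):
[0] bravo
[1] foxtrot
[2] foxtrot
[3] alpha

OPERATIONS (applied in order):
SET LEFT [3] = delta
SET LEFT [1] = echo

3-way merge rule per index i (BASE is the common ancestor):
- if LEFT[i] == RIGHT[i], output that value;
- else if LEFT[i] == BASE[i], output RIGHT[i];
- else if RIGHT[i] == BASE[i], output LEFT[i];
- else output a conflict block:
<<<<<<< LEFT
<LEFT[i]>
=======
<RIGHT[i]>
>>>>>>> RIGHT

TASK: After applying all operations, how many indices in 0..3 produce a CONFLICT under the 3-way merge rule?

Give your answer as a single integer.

Final LEFT:  [bravo, echo, foxtrot, delta]
Final RIGHT: [bravo, foxtrot, foxtrot, alpha]
i=0: L=bravo R=bravo -> agree -> bravo
i=1: L=echo, R=foxtrot=BASE -> take LEFT -> echo
i=2: L=foxtrot R=foxtrot -> agree -> foxtrot
i=3: L=delta, R=alpha=BASE -> take LEFT -> delta
Conflict count: 0

Answer: 0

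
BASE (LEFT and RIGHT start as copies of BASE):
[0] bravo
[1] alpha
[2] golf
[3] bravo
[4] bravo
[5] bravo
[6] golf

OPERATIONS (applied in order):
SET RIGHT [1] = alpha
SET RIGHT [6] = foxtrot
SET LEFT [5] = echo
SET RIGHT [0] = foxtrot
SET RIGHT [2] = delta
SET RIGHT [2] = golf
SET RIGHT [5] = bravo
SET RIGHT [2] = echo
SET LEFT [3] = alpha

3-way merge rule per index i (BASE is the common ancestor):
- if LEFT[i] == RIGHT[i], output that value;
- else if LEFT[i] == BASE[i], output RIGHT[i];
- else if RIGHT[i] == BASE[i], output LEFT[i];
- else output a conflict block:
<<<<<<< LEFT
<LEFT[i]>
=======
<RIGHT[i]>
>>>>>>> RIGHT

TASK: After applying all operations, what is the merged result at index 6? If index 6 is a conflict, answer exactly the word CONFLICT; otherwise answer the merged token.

Answer: foxtrot

Derivation:
Final LEFT:  [bravo, alpha, golf, alpha, bravo, echo, golf]
Final RIGHT: [foxtrot, alpha, echo, bravo, bravo, bravo, foxtrot]
i=0: L=bravo=BASE, R=foxtrot -> take RIGHT -> foxtrot
i=1: L=alpha R=alpha -> agree -> alpha
i=2: L=golf=BASE, R=echo -> take RIGHT -> echo
i=3: L=alpha, R=bravo=BASE -> take LEFT -> alpha
i=4: L=bravo R=bravo -> agree -> bravo
i=5: L=echo, R=bravo=BASE -> take LEFT -> echo
i=6: L=golf=BASE, R=foxtrot -> take RIGHT -> foxtrot
Index 6 -> foxtrot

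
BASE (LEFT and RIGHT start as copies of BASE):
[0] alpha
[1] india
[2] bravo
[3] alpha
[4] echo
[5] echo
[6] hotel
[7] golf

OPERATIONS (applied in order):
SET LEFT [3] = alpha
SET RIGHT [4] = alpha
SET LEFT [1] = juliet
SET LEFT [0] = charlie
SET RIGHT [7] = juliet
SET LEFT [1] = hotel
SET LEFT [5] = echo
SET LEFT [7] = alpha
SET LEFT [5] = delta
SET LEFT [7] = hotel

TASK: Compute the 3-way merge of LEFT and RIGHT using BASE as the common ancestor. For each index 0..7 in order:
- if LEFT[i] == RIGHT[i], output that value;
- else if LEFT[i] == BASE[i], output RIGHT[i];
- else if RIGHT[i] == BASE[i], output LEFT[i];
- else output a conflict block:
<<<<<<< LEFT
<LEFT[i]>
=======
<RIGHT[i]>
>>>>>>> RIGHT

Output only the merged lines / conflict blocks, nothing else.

Final LEFT:  [charlie, hotel, bravo, alpha, echo, delta, hotel, hotel]
Final RIGHT: [alpha, india, bravo, alpha, alpha, echo, hotel, juliet]
i=0: L=charlie, R=alpha=BASE -> take LEFT -> charlie
i=1: L=hotel, R=india=BASE -> take LEFT -> hotel
i=2: L=bravo R=bravo -> agree -> bravo
i=3: L=alpha R=alpha -> agree -> alpha
i=4: L=echo=BASE, R=alpha -> take RIGHT -> alpha
i=5: L=delta, R=echo=BASE -> take LEFT -> delta
i=6: L=hotel R=hotel -> agree -> hotel
i=7: BASE=golf L=hotel R=juliet all differ -> CONFLICT

Answer: charlie
hotel
bravo
alpha
alpha
delta
hotel
<<<<<<< LEFT
hotel
=======
juliet
>>>>>>> RIGHT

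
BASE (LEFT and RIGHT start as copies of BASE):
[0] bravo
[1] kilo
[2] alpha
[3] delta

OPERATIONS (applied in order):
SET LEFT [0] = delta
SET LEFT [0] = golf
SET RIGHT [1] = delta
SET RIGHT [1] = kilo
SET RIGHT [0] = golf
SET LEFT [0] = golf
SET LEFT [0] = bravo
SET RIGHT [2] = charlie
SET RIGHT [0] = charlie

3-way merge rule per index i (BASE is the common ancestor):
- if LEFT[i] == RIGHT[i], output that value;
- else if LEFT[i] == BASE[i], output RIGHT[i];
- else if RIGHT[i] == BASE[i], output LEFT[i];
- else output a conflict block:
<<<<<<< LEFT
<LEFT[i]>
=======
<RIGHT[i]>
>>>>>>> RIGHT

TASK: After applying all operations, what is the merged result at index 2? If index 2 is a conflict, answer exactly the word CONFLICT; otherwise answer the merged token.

Final LEFT:  [bravo, kilo, alpha, delta]
Final RIGHT: [charlie, kilo, charlie, delta]
i=0: L=bravo=BASE, R=charlie -> take RIGHT -> charlie
i=1: L=kilo R=kilo -> agree -> kilo
i=2: L=alpha=BASE, R=charlie -> take RIGHT -> charlie
i=3: L=delta R=delta -> agree -> delta
Index 2 -> charlie

Answer: charlie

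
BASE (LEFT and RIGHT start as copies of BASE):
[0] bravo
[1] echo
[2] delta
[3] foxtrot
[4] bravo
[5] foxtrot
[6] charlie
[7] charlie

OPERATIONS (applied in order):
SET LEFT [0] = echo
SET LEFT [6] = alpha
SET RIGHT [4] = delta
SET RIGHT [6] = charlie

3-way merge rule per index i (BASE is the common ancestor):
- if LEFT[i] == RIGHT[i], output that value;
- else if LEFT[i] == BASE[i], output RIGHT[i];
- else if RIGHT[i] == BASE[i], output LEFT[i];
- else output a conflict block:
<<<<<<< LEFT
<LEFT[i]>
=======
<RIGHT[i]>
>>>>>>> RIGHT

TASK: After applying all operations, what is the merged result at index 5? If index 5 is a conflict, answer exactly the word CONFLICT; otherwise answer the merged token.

Answer: foxtrot

Derivation:
Final LEFT:  [echo, echo, delta, foxtrot, bravo, foxtrot, alpha, charlie]
Final RIGHT: [bravo, echo, delta, foxtrot, delta, foxtrot, charlie, charlie]
i=0: L=echo, R=bravo=BASE -> take LEFT -> echo
i=1: L=echo R=echo -> agree -> echo
i=2: L=delta R=delta -> agree -> delta
i=3: L=foxtrot R=foxtrot -> agree -> foxtrot
i=4: L=bravo=BASE, R=delta -> take RIGHT -> delta
i=5: L=foxtrot R=foxtrot -> agree -> foxtrot
i=6: L=alpha, R=charlie=BASE -> take LEFT -> alpha
i=7: L=charlie R=charlie -> agree -> charlie
Index 5 -> foxtrot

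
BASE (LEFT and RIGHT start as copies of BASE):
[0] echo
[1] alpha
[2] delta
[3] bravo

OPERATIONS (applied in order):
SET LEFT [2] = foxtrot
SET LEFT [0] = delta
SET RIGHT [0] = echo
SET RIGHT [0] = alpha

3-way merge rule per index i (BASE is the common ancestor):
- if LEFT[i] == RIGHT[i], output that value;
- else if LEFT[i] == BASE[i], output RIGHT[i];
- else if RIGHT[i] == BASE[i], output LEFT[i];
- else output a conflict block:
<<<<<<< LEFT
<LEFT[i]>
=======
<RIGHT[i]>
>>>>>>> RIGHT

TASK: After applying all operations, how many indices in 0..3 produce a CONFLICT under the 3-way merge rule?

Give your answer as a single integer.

Final LEFT:  [delta, alpha, foxtrot, bravo]
Final RIGHT: [alpha, alpha, delta, bravo]
i=0: BASE=echo L=delta R=alpha all differ -> CONFLICT
i=1: L=alpha R=alpha -> agree -> alpha
i=2: L=foxtrot, R=delta=BASE -> take LEFT -> foxtrot
i=3: L=bravo R=bravo -> agree -> bravo
Conflict count: 1

Answer: 1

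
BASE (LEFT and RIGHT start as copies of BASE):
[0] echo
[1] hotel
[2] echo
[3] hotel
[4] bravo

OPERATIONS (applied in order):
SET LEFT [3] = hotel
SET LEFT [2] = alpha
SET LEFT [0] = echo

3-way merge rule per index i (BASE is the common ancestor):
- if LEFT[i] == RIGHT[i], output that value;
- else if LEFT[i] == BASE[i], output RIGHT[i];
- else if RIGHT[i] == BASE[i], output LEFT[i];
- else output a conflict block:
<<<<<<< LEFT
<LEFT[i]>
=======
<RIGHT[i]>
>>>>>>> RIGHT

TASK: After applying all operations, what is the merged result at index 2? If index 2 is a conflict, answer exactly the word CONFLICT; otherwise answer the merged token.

Final LEFT:  [echo, hotel, alpha, hotel, bravo]
Final RIGHT: [echo, hotel, echo, hotel, bravo]
i=0: L=echo R=echo -> agree -> echo
i=1: L=hotel R=hotel -> agree -> hotel
i=2: L=alpha, R=echo=BASE -> take LEFT -> alpha
i=3: L=hotel R=hotel -> agree -> hotel
i=4: L=bravo R=bravo -> agree -> bravo
Index 2 -> alpha

Answer: alpha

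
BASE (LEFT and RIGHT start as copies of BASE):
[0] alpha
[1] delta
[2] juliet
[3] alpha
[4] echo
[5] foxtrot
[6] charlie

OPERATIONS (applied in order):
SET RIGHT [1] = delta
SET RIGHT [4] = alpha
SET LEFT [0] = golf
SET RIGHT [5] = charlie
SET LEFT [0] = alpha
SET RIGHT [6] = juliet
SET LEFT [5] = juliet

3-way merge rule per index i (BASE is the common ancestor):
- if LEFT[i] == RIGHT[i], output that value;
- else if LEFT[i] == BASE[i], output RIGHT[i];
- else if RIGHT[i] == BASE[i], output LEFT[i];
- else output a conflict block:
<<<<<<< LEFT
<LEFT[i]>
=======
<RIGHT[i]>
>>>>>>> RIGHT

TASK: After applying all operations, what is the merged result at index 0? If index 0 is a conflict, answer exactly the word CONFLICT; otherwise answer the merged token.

Answer: alpha

Derivation:
Final LEFT:  [alpha, delta, juliet, alpha, echo, juliet, charlie]
Final RIGHT: [alpha, delta, juliet, alpha, alpha, charlie, juliet]
i=0: L=alpha R=alpha -> agree -> alpha
i=1: L=delta R=delta -> agree -> delta
i=2: L=juliet R=juliet -> agree -> juliet
i=3: L=alpha R=alpha -> agree -> alpha
i=4: L=echo=BASE, R=alpha -> take RIGHT -> alpha
i=5: BASE=foxtrot L=juliet R=charlie all differ -> CONFLICT
i=6: L=charlie=BASE, R=juliet -> take RIGHT -> juliet
Index 0 -> alpha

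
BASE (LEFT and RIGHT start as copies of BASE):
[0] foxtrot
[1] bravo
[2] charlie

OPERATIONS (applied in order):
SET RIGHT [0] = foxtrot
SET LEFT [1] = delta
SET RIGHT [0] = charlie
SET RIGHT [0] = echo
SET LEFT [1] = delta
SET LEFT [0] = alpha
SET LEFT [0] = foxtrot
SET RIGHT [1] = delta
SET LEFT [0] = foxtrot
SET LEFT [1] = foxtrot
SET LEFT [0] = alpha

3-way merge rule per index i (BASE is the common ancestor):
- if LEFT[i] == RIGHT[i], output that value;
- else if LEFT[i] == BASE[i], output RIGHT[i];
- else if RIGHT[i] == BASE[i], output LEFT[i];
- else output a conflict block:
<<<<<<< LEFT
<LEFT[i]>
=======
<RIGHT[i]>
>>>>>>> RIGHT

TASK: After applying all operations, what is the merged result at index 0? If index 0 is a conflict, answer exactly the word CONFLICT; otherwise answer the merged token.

Final LEFT:  [alpha, foxtrot, charlie]
Final RIGHT: [echo, delta, charlie]
i=0: BASE=foxtrot L=alpha R=echo all differ -> CONFLICT
i=1: BASE=bravo L=foxtrot R=delta all differ -> CONFLICT
i=2: L=charlie R=charlie -> agree -> charlie
Index 0 -> CONFLICT

Answer: CONFLICT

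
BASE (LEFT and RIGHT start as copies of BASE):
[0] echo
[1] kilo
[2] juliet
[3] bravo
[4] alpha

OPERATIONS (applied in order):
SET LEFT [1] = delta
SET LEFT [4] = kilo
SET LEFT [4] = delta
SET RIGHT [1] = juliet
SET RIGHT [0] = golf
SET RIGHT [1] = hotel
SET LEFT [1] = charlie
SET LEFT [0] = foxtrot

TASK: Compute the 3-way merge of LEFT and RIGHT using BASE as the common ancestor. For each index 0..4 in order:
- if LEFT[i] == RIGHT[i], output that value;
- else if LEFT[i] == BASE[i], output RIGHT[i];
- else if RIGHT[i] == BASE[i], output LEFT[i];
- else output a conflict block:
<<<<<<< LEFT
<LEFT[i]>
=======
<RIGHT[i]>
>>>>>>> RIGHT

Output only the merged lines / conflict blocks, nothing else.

Final LEFT:  [foxtrot, charlie, juliet, bravo, delta]
Final RIGHT: [golf, hotel, juliet, bravo, alpha]
i=0: BASE=echo L=foxtrot R=golf all differ -> CONFLICT
i=1: BASE=kilo L=charlie R=hotel all differ -> CONFLICT
i=2: L=juliet R=juliet -> agree -> juliet
i=3: L=bravo R=bravo -> agree -> bravo
i=4: L=delta, R=alpha=BASE -> take LEFT -> delta

Answer: <<<<<<< LEFT
foxtrot
=======
golf
>>>>>>> RIGHT
<<<<<<< LEFT
charlie
=======
hotel
>>>>>>> RIGHT
juliet
bravo
delta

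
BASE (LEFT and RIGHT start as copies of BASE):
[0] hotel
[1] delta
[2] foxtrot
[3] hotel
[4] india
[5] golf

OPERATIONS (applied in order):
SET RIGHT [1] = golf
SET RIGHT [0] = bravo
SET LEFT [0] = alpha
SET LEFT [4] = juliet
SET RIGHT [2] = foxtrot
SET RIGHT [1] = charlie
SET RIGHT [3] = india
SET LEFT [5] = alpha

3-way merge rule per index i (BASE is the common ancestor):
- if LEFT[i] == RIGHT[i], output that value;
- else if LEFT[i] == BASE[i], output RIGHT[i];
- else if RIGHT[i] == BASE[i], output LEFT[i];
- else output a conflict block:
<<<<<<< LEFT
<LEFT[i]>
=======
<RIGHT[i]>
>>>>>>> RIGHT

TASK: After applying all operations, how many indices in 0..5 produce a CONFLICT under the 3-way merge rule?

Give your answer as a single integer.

Final LEFT:  [alpha, delta, foxtrot, hotel, juliet, alpha]
Final RIGHT: [bravo, charlie, foxtrot, india, india, golf]
i=0: BASE=hotel L=alpha R=bravo all differ -> CONFLICT
i=1: L=delta=BASE, R=charlie -> take RIGHT -> charlie
i=2: L=foxtrot R=foxtrot -> agree -> foxtrot
i=3: L=hotel=BASE, R=india -> take RIGHT -> india
i=4: L=juliet, R=india=BASE -> take LEFT -> juliet
i=5: L=alpha, R=golf=BASE -> take LEFT -> alpha
Conflict count: 1

Answer: 1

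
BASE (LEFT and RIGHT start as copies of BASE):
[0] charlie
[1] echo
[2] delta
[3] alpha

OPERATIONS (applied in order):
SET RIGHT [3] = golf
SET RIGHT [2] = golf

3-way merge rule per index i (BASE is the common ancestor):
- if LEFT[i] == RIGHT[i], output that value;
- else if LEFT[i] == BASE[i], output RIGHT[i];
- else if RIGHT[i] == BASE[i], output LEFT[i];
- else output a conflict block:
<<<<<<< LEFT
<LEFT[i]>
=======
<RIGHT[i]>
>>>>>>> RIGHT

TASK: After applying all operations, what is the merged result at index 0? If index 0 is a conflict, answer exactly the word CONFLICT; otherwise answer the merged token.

Answer: charlie

Derivation:
Final LEFT:  [charlie, echo, delta, alpha]
Final RIGHT: [charlie, echo, golf, golf]
i=0: L=charlie R=charlie -> agree -> charlie
i=1: L=echo R=echo -> agree -> echo
i=2: L=delta=BASE, R=golf -> take RIGHT -> golf
i=3: L=alpha=BASE, R=golf -> take RIGHT -> golf
Index 0 -> charlie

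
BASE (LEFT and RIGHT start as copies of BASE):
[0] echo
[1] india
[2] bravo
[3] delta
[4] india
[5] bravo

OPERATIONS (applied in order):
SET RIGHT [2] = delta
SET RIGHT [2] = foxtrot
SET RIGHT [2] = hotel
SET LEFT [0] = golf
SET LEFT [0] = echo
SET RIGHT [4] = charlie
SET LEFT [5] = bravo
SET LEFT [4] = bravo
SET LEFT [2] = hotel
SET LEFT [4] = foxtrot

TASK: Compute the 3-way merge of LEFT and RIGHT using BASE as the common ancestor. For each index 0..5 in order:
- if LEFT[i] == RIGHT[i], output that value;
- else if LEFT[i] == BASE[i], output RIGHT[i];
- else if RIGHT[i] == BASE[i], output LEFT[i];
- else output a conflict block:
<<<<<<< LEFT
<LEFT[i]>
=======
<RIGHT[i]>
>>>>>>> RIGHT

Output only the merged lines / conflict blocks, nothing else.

Answer: echo
india
hotel
delta
<<<<<<< LEFT
foxtrot
=======
charlie
>>>>>>> RIGHT
bravo

Derivation:
Final LEFT:  [echo, india, hotel, delta, foxtrot, bravo]
Final RIGHT: [echo, india, hotel, delta, charlie, bravo]
i=0: L=echo R=echo -> agree -> echo
i=1: L=india R=india -> agree -> india
i=2: L=hotel R=hotel -> agree -> hotel
i=3: L=delta R=delta -> agree -> delta
i=4: BASE=india L=foxtrot R=charlie all differ -> CONFLICT
i=5: L=bravo R=bravo -> agree -> bravo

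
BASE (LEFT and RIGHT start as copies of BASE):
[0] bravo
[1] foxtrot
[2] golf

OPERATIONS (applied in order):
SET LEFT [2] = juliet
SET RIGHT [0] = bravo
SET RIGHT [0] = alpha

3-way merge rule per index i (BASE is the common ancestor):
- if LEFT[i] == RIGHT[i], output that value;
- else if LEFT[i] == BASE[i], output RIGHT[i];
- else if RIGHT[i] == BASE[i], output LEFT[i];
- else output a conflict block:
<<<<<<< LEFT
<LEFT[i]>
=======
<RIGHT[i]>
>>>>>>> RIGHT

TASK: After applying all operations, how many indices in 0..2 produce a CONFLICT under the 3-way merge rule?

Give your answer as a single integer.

Final LEFT:  [bravo, foxtrot, juliet]
Final RIGHT: [alpha, foxtrot, golf]
i=0: L=bravo=BASE, R=alpha -> take RIGHT -> alpha
i=1: L=foxtrot R=foxtrot -> agree -> foxtrot
i=2: L=juliet, R=golf=BASE -> take LEFT -> juliet
Conflict count: 0

Answer: 0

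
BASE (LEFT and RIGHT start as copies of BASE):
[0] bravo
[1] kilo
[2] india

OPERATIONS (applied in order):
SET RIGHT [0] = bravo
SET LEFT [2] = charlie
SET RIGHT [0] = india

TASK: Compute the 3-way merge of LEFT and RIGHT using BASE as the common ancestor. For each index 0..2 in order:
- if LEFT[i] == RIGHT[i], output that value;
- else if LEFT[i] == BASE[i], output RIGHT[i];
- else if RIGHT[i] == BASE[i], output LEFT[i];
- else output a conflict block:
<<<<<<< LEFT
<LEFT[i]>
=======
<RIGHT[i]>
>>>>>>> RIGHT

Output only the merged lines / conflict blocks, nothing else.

Final LEFT:  [bravo, kilo, charlie]
Final RIGHT: [india, kilo, india]
i=0: L=bravo=BASE, R=india -> take RIGHT -> india
i=1: L=kilo R=kilo -> agree -> kilo
i=2: L=charlie, R=india=BASE -> take LEFT -> charlie

Answer: india
kilo
charlie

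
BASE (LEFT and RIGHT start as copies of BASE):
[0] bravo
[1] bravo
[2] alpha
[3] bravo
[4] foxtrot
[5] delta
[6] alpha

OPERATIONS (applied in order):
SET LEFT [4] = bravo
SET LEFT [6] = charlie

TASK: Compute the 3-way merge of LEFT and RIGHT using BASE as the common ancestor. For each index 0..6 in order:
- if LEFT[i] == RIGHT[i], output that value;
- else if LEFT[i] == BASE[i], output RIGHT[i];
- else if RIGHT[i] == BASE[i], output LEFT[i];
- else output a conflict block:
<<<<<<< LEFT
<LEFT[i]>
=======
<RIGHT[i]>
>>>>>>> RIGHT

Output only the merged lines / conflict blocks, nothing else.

Final LEFT:  [bravo, bravo, alpha, bravo, bravo, delta, charlie]
Final RIGHT: [bravo, bravo, alpha, bravo, foxtrot, delta, alpha]
i=0: L=bravo R=bravo -> agree -> bravo
i=1: L=bravo R=bravo -> agree -> bravo
i=2: L=alpha R=alpha -> agree -> alpha
i=3: L=bravo R=bravo -> agree -> bravo
i=4: L=bravo, R=foxtrot=BASE -> take LEFT -> bravo
i=5: L=delta R=delta -> agree -> delta
i=6: L=charlie, R=alpha=BASE -> take LEFT -> charlie

Answer: bravo
bravo
alpha
bravo
bravo
delta
charlie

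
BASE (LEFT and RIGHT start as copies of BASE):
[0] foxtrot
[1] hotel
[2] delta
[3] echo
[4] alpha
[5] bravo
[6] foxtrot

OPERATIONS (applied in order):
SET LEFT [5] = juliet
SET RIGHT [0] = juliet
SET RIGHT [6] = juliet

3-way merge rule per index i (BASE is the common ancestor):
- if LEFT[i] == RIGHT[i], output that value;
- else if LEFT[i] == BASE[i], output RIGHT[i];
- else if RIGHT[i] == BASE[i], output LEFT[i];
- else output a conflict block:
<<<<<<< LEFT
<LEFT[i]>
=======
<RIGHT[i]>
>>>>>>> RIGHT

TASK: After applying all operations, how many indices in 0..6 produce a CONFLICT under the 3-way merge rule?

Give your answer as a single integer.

Answer: 0

Derivation:
Final LEFT:  [foxtrot, hotel, delta, echo, alpha, juliet, foxtrot]
Final RIGHT: [juliet, hotel, delta, echo, alpha, bravo, juliet]
i=0: L=foxtrot=BASE, R=juliet -> take RIGHT -> juliet
i=1: L=hotel R=hotel -> agree -> hotel
i=2: L=delta R=delta -> agree -> delta
i=3: L=echo R=echo -> agree -> echo
i=4: L=alpha R=alpha -> agree -> alpha
i=5: L=juliet, R=bravo=BASE -> take LEFT -> juliet
i=6: L=foxtrot=BASE, R=juliet -> take RIGHT -> juliet
Conflict count: 0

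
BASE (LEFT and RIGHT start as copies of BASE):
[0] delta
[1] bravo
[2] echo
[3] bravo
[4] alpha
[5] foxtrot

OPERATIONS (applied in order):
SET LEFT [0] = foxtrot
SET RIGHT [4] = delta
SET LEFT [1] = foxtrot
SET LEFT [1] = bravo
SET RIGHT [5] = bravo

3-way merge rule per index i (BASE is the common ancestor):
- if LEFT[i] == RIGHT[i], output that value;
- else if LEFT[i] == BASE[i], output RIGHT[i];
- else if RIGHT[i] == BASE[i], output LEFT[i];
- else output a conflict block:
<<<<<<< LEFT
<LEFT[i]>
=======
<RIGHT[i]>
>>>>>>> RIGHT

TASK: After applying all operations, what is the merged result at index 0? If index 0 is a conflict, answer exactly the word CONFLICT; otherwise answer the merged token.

Final LEFT:  [foxtrot, bravo, echo, bravo, alpha, foxtrot]
Final RIGHT: [delta, bravo, echo, bravo, delta, bravo]
i=0: L=foxtrot, R=delta=BASE -> take LEFT -> foxtrot
i=1: L=bravo R=bravo -> agree -> bravo
i=2: L=echo R=echo -> agree -> echo
i=3: L=bravo R=bravo -> agree -> bravo
i=4: L=alpha=BASE, R=delta -> take RIGHT -> delta
i=5: L=foxtrot=BASE, R=bravo -> take RIGHT -> bravo
Index 0 -> foxtrot

Answer: foxtrot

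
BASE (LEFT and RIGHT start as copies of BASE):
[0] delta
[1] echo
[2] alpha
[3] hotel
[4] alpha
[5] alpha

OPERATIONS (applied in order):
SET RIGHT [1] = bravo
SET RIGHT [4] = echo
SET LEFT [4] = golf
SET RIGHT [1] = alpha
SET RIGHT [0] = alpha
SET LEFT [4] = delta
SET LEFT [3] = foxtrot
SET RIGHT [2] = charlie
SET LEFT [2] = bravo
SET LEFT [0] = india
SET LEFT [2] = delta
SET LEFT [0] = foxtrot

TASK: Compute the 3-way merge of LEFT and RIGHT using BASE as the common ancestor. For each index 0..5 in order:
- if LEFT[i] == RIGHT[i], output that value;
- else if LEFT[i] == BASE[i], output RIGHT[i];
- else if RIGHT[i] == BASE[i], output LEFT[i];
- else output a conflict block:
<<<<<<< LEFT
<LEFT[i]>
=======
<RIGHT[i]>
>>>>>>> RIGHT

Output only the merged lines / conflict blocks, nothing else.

Answer: <<<<<<< LEFT
foxtrot
=======
alpha
>>>>>>> RIGHT
alpha
<<<<<<< LEFT
delta
=======
charlie
>>>>>>> RIGHT
foxtrot
<<<<<<< LEFT
delta
=======
echo
>>>>>>> RIGHT
alpha

Derivation:
Final LEFT:  [foxtrot, echo, delta, foxtrot, delta, alpha]
Final RIGHT: [alpha, alpha, charlie, hotel, echo, alpha]
i=0: BASE=delta L=foxtrot R=alpha all differ -> CONFLICT
i=1: L=echo=BASE, R=alpha -> take RIGHT -> alpha
i=2: BASE=alpha L=delta R=charlie all differ -> CONFLICT
i=3: L=foxtrot, R=hotel=BASE -> take LEFT -> foxtrot
i=4: BASE=alpha L=delta R=echo all differ -> CONFLICT
i=5: L=alpha R=alpha -> agree -> alpha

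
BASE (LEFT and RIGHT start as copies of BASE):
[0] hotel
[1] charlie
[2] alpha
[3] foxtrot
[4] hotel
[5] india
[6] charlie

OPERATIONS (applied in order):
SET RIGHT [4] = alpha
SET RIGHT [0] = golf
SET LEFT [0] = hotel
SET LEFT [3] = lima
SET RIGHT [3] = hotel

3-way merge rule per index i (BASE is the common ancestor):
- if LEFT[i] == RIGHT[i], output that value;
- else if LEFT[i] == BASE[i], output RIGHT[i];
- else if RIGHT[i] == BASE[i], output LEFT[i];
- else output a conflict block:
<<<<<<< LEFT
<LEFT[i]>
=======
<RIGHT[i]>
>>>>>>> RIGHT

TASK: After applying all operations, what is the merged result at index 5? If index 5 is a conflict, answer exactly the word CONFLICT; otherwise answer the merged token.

Final LEFT:  [hotel, charlie, alpha, lima, hotel, india, charlie]
Final RIGHT: [golf, charlie, alpha, hotel, alpha, india, charlie]
i=0: L=hotel=BASE, R=golf -> take RIGHT -> golf
i=1: L=charlie R=charlie -> agree -> charlie
i=2: L=alpha R=alpha -> agree -> alpha
i=3: BASE=foxtrot L=lima R=hotel all differ -> CONFLICT
i=4: L=hotel=BASE, R=alpha -> take RIGHT -> alpha
i=5: L=india R=india -> agree -> india
i=6: L=charlie R=charlie -> agree -> charlie
Index 5 -> india

Answer: india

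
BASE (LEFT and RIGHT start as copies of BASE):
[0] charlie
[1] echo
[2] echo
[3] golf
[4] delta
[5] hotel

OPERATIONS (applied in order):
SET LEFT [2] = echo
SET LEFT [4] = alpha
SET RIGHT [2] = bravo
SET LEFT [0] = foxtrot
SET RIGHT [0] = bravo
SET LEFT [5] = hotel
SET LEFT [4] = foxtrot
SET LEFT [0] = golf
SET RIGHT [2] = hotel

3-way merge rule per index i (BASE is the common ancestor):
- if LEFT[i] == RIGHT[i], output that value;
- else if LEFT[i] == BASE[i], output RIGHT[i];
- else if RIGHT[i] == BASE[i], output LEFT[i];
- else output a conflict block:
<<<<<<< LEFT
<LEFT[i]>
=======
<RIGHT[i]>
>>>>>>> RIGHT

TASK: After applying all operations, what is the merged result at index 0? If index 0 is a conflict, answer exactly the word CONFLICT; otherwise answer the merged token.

Final LEFT:  [golf, echo, echo, golf, foxtrot, hotel]
Final RIGHT: [bravo, echo, hotel, golf, delta, hotel]
i=0: BASE=charlie L=golf R=bravo all differ -> CONFLICT
i=1: L=echo R=echo -> agree -> echo
i=2: L=echo=BASE, R=hotel -> take RIGHT -> hotel
i=3: L=golf R=golf -> agree -> golf
i=4: L=foxtrot, R=delta=BASE -> take LEFT -> foxtrot
i=5: L=hotel R=hotel -> agree -> hotel
Index 0 -> CONFLICT

Answer: CONFLICT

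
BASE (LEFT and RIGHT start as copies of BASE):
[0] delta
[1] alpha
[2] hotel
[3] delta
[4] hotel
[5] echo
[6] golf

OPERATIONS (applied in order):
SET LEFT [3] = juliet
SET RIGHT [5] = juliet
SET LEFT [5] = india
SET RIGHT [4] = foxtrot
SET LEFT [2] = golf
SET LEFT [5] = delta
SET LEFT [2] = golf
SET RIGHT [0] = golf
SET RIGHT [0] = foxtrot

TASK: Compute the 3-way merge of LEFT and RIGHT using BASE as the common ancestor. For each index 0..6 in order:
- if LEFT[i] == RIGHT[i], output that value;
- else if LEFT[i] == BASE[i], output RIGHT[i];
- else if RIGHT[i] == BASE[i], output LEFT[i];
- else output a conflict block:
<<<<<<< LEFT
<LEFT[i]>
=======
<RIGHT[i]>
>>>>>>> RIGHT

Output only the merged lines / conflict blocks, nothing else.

Answer: foxtrot
alpha
golf
juliet
foxtrot
<<<<<<< LEFT
delta
=======
juliet
>>>>>>> RIGHT
golf

Derivation:
Final LEFT:  [delta, alpha, golf, juliet, hotel, delta, golf]
Final RIGHT: [foxtrot, alpha, hotel, delta, foxtrot, juliet, golf]
i=0: L=delta=BASE, R=foxtrot -> take RIGHT -> foxtrot
i=1: L=alpha R=alpha -> agree -> alpha
i=2: L=golf, R=hotel=BASE -> take LEFT -> golf
i=3: L=juliet, R=delta=BASE -> take LEFT -> juliet
i=4: L=hotel=BASE, R=foxtrot -> take RIGHT -> foxtrot
i=5: BASE=echo L=delta R=juliet all differ -> CONFLICT
i=6: L=golf R=golf -> agree -> golf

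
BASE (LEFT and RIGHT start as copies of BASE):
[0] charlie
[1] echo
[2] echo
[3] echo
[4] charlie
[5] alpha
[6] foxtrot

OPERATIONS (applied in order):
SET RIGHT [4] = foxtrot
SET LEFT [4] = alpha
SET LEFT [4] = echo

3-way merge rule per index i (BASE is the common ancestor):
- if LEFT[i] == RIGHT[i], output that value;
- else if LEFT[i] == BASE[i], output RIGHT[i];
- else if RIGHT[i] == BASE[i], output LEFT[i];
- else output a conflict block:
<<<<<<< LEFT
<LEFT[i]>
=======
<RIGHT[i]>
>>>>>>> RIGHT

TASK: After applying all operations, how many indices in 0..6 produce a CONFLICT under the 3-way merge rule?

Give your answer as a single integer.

Answer: 1

Derivation:
Final LEFT:  [charlie, echo, echo, echo, echo, alpha, foxtrot]
Final RIGHT: [charlie, echo, echo, echo, foxtrot, alpha, foxtrot]
i=0: L=charlie R=charlie -> agree -> charlie
i=1: L=echo R=echo -> agree -> echo
i=2: L=echo R=echo -> agree -> echo
i=3: L=echo R=echo -> agree -> echo
i=4: BASE=charlie L=echo R=foxtrot all differ -> CONFLICT
i=5: L=alpha R=alpha -> agree -> alpha
i=6: L=foxtrot R=foxtrot -> agree -> foxtrot
Conflict count: 1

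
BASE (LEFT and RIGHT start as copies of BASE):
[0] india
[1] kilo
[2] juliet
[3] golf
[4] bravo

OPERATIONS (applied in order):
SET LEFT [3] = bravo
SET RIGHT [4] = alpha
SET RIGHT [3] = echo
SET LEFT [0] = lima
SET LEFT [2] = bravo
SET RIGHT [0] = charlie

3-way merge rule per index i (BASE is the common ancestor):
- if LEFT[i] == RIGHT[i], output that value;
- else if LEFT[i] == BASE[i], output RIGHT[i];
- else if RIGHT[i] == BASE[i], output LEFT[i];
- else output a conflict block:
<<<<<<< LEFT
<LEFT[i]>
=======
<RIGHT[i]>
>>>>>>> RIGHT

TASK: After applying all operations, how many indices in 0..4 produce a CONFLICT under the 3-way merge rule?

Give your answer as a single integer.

Final LEFT:  [lima, kilo, bravo, bravo, bravo]
Final RIGHT: [charlie, kilo, juliet, echo, alpha]
i=0: BASE=india L=lima R=charlie all differ -> CONFLICT
i=1: L=kilo R=kilo -> agree -> kilo
i=2: L=bravo, R=juliet=BASE -> take LEFT -> bravo
i=3: BASE=golf L=bravo R=echo all differ -> CONFLICT
i=4: L=bravo=BASE, R=alpha -> take RIGHT -> alpha
Conflict count: 2

Answer: 2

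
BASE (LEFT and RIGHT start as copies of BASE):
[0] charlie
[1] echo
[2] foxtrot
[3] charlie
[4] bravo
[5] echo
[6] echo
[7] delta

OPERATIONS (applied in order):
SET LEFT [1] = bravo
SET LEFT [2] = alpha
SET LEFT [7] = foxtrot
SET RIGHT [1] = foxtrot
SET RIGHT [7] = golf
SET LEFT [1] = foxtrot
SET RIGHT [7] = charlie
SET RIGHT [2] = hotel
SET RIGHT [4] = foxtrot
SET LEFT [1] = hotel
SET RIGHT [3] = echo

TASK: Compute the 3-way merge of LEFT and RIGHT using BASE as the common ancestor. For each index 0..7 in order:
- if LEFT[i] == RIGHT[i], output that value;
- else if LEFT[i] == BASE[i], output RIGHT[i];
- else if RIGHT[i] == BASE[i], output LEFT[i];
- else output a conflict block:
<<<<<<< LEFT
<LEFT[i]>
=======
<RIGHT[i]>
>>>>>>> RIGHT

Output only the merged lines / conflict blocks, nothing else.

Final LEFT:  [charlie, hotel, alpha, charlie, bravo, echo, echo, foxtrot]
Final RIGHT: [charlie, foxtrot, hotel, echo, foxtrot, echo, echo, charlie]
i=0: L=charlie R=charlie -> agree -> charlie
i=1: BASE=echo L=hotel R=foxtrot all differ -> CONFLICT
i=2: BASE=foxtrot L=alpha R=hotel all differ -> CONFLICT
i=3: L=charlie=BASE, R=echo -> take RIGHT -> echo
i=4: L=bravo=BASE, R=foxtrot -> take RIGHT -> foxtrot
i=5: L=echo R=echo -> agree -> echo
i=6: L=echo R=echo -> agree -> echo
i=7: BASE=delta L=foxtrot R=charlie all differ -> CONFLICT

Answer: charlie
<<<<<<< LEFT
hotel
=======
foxtrot
>>>>>>> RIGHT
<<<<<<< LEFT
alpha
=======
hotel
>>>>>>> RIGHT
echo
foxtrot
echo
echo
<<<<<<< LEFT
foxtrot
=======
charlie
>>>>>>> RIGHT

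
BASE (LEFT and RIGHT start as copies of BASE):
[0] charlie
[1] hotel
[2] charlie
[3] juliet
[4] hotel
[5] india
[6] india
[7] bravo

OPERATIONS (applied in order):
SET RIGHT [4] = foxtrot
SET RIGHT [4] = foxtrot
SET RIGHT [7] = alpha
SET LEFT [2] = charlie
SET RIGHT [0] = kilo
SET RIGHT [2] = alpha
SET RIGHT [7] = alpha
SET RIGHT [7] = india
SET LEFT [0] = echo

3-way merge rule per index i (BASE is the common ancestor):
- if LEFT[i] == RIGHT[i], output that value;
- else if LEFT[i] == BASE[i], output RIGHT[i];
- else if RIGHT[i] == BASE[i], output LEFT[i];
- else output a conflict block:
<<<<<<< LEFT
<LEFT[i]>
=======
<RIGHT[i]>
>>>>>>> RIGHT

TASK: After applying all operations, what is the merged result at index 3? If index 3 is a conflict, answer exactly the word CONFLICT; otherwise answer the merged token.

Answer: juliet

Derivation:
Final LEFT:  [echo, hotel, charlie, juliet, hotel, india, india, bravo]
Final RIGHT: [kilo, hotel, alpha, juliet, foxtrot, india, india, india]
i=0: BASE=charlie L=echo R=kilo all differ -> CONFLICT
i=1: L=hotel R=hotel -> agree -> hotel
i=2: L=charlie=BASE, R=alpha -> take RIGHT -> alpha
i=3: L=juliet R=juliet -> agree -> juliet
i=4: L=hotel=BASE, R=foxtrot -> take RIGHT -> foxtrot
i=5: L=india R=india -> agree -> india
i=6: L=india R=india -> agree -> india
i=7: L=bravo=BASE, R=india -> take RIGHT -> india
Index 3 -> juliet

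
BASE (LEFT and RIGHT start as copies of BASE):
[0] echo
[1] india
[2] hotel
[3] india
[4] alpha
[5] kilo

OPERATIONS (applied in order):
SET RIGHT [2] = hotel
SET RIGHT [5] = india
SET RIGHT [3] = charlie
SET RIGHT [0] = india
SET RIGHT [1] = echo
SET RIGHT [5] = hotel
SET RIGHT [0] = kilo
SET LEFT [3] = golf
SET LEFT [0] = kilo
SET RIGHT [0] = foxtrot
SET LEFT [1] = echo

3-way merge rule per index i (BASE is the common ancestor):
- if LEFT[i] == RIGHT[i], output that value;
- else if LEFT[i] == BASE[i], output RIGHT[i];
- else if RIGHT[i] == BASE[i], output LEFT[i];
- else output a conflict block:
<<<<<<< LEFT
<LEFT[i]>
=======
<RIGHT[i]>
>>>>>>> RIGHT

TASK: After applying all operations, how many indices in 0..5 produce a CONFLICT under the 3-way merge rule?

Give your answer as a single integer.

Final LEFT:  [kilo, echo, hotel, golf, alpha, kilo]
Final RIGHT: [foxtrot, echo, hotel, charlie, alpha, hotel]
i=0: BASE=echo L=kilo R=foxtrot all differ -> CONFLICT
i=1: L=echo R=echo -> agree -> echo
i=2: L=hotel R=hotel -> agree -> hotel
i=3: BASE=india L=golf R=charlie all differ -> CONFLICT
i=4: L=alpha R=alpha -> agree -> alpha
i=5: L=kilo=BASE, R=hotel -> take RIGHT -> hotel
Conflict count: 2

Answer: 2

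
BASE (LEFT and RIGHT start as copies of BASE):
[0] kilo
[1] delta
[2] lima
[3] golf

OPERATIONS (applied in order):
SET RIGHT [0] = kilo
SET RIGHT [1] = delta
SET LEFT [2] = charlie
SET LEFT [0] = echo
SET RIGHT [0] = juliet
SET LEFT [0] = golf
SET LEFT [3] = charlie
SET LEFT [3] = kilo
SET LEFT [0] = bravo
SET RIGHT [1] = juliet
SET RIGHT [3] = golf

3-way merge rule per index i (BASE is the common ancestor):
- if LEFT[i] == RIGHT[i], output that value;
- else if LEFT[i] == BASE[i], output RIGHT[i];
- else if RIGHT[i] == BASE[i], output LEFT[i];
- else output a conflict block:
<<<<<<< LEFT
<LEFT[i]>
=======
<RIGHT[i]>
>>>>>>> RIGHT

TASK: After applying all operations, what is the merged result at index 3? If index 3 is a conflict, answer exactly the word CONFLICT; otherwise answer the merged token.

Answer: kilo

Derivation:
Final LEFT:  [bravo, delta, charlie, kilo]
Final RIGHT: [juliet, juliet, lima, golf]
i=0: BASE=kilo L=bravo R=juliet all differ -> CONFLICT
i=1: L=delta=BASE, R=juliet -> take RIGHT -> juliet
i=2: L=charlie, R=lima=BASE -> take LEFT -> charlie
i=3: L=kilo, R=golf=BASE -> take LEFT -> kilo
Index 3 -> kilo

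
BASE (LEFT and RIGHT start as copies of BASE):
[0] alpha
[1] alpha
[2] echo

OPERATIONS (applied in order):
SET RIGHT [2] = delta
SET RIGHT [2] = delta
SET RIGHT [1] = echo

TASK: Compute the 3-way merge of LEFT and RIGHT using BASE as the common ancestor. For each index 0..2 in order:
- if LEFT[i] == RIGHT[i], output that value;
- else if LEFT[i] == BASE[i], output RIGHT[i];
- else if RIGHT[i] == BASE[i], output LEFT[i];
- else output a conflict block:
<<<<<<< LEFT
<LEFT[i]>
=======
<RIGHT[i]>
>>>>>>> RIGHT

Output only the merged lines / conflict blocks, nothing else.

Answer: alpha
echo
delta

Derivation:
Final LEFT:  [alpha, alpha, echo]
Final RIGHT: [alpha, echo, delta]
i=0: L=alpha R=alpha -> agree -> alpha
i=1: L=alpha=BASE, R=echo -> take RIGHT -> echo
i=2: L=echo=BASE, R=delta -> take RIGHT -> delta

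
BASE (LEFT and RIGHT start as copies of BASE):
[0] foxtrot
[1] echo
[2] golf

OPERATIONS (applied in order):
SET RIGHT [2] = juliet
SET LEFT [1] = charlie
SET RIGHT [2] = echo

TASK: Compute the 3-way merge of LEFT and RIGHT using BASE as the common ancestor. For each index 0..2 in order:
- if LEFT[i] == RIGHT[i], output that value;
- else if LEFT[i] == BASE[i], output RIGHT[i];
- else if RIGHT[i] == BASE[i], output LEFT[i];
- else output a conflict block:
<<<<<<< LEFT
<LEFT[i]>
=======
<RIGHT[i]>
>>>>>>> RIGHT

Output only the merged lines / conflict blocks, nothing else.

Final LEFT:  [foxtrot, charlie, golf]
Final RIGHT: [foxtrot, echo, echo]
i=0: L=foxtrot R=foxtrot -> agree -> foxtrot
i=1: L=charlie, R=echo=BASE -> take LEFT -> charlie
i=2: L=golf=BASE, R=echo -> take RIGHT -> echo

Answer: foxtrot
charlie
echo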